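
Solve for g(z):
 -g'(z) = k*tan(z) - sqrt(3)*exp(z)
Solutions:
 g(z) = C1 + k*log(cos(z)) + sqrt(3)*exp(z)


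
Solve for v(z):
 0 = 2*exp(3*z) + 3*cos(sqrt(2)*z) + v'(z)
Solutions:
 v(z) = C1 - 2*exp(3*z)/3 - 3*sqrt(2)*sin(sqrt(2)*z)/2


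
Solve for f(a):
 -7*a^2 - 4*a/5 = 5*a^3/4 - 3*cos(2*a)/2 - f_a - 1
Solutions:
 f(a) = C1 + 5*a^4/16 + 7*a^3/3 + 2*a^2/5 - a - 3*sin(a)*cos(a)/2


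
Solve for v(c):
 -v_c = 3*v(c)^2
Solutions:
 v(c) = 1/(C1 + 3*c)


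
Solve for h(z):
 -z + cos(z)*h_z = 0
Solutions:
 h(z) = C1 + Integral(z/cos(z), z)


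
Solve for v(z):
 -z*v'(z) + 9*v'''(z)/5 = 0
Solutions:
 v(z) = C1 + Integral(C2*airyai(15^(1/3)*z/3) + C3*airybi(15^(1/3)*z/3), z)


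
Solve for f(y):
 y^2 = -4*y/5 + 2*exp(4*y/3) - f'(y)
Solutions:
 f(y) = C1 - y^3/3 - 2*y^2/5 + 3*exp(4*y/3)/2


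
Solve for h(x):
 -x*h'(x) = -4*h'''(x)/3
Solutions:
 h(x) = C1 + Integral(C2*airyai(6^(1/3)*x/2) + C3*airybi(6^(1/3)*x/2), x)


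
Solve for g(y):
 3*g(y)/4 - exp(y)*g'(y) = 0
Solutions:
 g(y) = C1*exp(-3*exp(-y)/4)


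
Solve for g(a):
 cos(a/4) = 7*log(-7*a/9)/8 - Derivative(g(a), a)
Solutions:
 g(a) = C1 + 7*a*log(-a)/8 - 7*a*log(3)/4 - 7*a/8 + 7*a*log(7)/8 - 4*sin(a/4)


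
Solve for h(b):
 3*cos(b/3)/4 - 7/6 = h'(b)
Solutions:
 h(b) = C1 - 7*b/6 + 9*sin(b/3)/4


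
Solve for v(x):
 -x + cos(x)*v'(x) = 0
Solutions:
 v(x) = C1 + Integral(x/cos(x), x)


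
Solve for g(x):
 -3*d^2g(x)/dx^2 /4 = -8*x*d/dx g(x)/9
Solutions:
 g(x) = C1 + C2*erfi(4*sqrt(3)*x/9)


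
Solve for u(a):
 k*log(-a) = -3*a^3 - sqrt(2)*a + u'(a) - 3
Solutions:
 u(a) = C1 + 3*a^4/4 + sqrt(2)*a^2/2 + a*k*log(-a) + a*(3 - k)


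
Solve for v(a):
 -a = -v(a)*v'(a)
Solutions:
 v(a) = -sqrt(C1 + a^2)
 v(a) = sqrt(C1 + a^2)


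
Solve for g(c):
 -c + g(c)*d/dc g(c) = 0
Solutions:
 g(c) = -sqrt(C1 + c^2)
 g(c) = sqrt(C1 + c^2)


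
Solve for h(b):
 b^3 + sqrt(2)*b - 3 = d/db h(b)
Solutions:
 h(b) = C1 + b^4/4 + sqrt(2)*b^2/2 - 3*b


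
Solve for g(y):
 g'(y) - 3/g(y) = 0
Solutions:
 g(y) = -sqrt(C1 + 6*y)
 g(y) = sqrt(C1 + 6*y)


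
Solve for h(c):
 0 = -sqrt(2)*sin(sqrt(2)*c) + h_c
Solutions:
 h(c) = C1 - cos(sqrt(2)*c)


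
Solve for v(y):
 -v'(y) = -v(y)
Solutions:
 v(y) = C1*exp(y)


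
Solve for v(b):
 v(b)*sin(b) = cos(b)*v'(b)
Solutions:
 v(b) = C1/cos(b)


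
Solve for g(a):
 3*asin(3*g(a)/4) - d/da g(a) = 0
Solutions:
 Integral(1/asin(3*_y/4), (_y, g(a))) = C1 + 3*a


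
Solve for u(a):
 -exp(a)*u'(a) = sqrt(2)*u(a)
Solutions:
 u(a) = C1*exp(sqrt(2)*exp(-a))


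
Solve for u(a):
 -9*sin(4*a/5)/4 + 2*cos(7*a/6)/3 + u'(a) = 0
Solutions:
 u(a) = C1 - 4*sin(7*a/6)/7 - 45*cos(4*a/5)/16


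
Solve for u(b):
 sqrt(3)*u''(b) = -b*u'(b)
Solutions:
 u(b) = C1 + C2*erf(sqrt(2)*3^(3/4)*b/6)


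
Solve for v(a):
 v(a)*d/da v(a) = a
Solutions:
 v(a) = -sqrt(C1 + a^2)
 v(a) = sqrt(C1 + a^2)


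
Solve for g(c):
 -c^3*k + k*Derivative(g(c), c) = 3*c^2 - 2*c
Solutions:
 g(c) = C1 + c^4/4 + c^3/k - c^2/k


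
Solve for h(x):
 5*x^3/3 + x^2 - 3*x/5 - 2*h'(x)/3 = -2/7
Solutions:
 h(x) = C1 + 5*x^4/8 + x^3/2 - 9*x^2/20 + 3*x/7


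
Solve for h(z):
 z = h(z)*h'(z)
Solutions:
 h(z) = -sqrt(C1 + z^2)
 h(z) = sqrt(C1 + z^2)


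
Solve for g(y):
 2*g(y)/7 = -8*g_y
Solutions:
 g(y) = C1*exp(-y/28)


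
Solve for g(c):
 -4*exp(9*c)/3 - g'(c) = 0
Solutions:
 g(c) = C1 - 4*exp(9*c)/27


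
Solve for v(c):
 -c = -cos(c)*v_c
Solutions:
 v(c) = C1 + Integral(c/cos(c), c)


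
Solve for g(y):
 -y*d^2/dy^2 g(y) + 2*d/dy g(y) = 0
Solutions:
 g(y) = C1 + C2*y^3


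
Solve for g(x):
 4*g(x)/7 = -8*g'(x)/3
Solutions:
 g(x) = C1*exp(-3*x/14)


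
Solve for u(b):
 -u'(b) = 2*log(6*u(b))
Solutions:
 Integral(1/(log(_y) + log(6)), (_y, u(b)))/2 = C1 - b


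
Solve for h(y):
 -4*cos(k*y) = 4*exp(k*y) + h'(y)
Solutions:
 h(y) = C1 - 4*exp(k*y)/k - 4*sin(k*y)/k


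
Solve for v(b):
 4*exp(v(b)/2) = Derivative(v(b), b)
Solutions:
 v(b) = 2*log(-1/(C1 + 4*b)) + 2*log(2)


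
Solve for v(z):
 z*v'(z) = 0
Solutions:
 v(z) = C1


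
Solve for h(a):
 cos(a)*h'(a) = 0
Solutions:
 h(a) = C1


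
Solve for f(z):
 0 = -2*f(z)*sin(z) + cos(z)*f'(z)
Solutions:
 f(z) = C1/cos(z)^2


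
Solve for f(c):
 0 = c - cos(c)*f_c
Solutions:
 f(c) = C1 + Integral(c/cos(c), c)


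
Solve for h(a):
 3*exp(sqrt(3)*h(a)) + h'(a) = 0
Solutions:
 h(a) = sqrt(3)*(2*log(1/(C1 + 3*a)) - log(3))/6


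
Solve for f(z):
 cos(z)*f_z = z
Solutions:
 f(z) = C1 + Integral(z/cos(z), z)


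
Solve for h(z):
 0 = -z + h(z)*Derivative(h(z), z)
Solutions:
 h(z) = -sqrt(C1 + z^2)
 h(z) = sqrt(C1 + z^2)


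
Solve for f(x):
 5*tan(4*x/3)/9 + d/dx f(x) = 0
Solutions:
 f(x) = C1 + 5*log(cos(4*x/3))/12


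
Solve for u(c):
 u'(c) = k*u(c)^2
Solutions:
 u(c) = -1/(C1 + c*k)


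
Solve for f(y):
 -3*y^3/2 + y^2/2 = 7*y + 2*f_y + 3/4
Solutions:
 f(y) = C1 - 3*y^4/16 + y^3/12 - 7*y^2/4 - 3*y/8


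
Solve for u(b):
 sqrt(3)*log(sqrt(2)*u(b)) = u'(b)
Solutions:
 -2*sqrt(3)*Integral(1/(2*log(_y) + log(2)), (_y, u(b)))/3 = C1 - b


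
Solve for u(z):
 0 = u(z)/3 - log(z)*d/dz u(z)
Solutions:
 u(z) = C1*exp(li(z)/3)


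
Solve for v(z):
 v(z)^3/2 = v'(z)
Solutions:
 v(z) = -sqrt(-1/(C1 + z))
 v(z) = sqrt(-1/(C1 + z))


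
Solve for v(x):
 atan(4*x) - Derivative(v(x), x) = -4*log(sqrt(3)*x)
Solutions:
 v(x) = C1 + 4*x*log(x) + x*atan(4*x) - 4*x + 2*x*log(3) - log(16*x^2 + 1)/8


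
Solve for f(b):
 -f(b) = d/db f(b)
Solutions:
 f(b) = C1*exp(-b)


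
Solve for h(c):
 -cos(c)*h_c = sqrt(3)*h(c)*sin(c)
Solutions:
 h(c) = C1*cos(c)^(sqrt(3))


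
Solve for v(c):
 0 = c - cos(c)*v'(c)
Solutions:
 v(c) = C1 + Integral(c/cos(c), c)


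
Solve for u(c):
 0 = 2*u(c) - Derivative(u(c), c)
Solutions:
 u(c) = C1*exp(2*c)


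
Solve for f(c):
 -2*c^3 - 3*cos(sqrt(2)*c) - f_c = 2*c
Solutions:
 f(c) = C1 - c^4/2 - c^2 - 3*sqrt(2)*sin(sqrt(2)*c)/2


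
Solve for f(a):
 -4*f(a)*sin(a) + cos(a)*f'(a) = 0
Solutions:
 f(a) = C1/cos(a)^4


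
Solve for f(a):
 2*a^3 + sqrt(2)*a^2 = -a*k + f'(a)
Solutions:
 f(a) = C1 + a^4/2 + sqrt(2)*a^3/3 + a^2*k/2


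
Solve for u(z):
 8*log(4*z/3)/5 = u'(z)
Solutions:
 u(z) = C1 + 8*z*log(z)/5 - 8*z*log(3)/5 - 8*z/5 + 16*z*log(2)/5


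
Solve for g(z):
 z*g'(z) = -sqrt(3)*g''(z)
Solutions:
 g(z) = C1 + C2*erf(sqrt(2)*3^(3/4)*z/6)


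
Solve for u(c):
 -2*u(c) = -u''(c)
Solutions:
 u(c) = C1*exp(-sqrt(2)*c) + C2*exp(sqrt(2)*c)


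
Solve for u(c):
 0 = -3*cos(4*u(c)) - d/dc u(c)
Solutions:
 u(c) = -asin((C1 + exp(24*c))/(C1 - exp(24*c)))/4 + pi/4
 u(c) = asin((C1 + exp(24*c))/(C1 - exp(24*c)))/4


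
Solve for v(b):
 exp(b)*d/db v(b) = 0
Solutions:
 v(b) = C1


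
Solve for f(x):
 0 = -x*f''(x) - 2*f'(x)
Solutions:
 f(x) = C1 + C2/x


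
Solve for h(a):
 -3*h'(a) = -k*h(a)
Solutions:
 h(a) = C1*exp(a*k/3)


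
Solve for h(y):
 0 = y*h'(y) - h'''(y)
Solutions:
 h(y) = C1 + Integral(C2*airyai(y) + C3*airybi(y), y)


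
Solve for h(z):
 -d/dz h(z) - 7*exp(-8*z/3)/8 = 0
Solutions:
 h(z) = C1 + 21*exp(-8*z/3)/64


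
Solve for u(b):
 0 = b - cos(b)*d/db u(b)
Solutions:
 u(b) = C1 + Integral(b/cos(b), b)


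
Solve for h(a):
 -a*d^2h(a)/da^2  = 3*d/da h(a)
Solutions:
 h(a) = C1 + C2/a^2


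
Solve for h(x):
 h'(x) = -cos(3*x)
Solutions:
 h(x) = C1 - sin(3*x)/3


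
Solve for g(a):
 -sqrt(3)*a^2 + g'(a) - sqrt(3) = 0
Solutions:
 g(a) = C1 + sqrt(3)*a^3/3 + sqrt(3)*a


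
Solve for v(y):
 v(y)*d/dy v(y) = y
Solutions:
 v(y) = -sqrt(C1 + y^2)
 v(y) = sqrt(C1 + y^2)


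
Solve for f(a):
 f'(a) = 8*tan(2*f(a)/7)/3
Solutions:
 f(a) = -7*asin(C1*exp(16*a/21))/2 + 7*pi/2
 f(a) = 7*asin(C1*exp(16*a/21))/2


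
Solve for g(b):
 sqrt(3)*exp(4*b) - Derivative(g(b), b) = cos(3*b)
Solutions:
 g(b) = C1 + sqrt(3)*exp(4*b)/4 - sin(3*b)/3


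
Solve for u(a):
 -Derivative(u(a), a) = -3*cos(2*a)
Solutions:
 u(a) = C1 + 3*sin(2*a)/2


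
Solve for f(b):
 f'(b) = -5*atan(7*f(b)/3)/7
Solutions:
 Integral(1/atan(7*_y/3), (_y, f(b))) = C1 - 5*b/7


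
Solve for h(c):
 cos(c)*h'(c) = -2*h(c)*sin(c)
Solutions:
 h(c) = C1*cos(c)^2


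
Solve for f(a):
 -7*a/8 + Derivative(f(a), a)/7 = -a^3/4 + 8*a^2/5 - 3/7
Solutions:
 f(a) = C1 - 7*a^4/16 + 56*a^3/15 + 49*a^2/16 - 3*a


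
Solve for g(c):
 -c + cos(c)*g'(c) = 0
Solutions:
 g(c) = C1 + Integral(c/cos(c), c)


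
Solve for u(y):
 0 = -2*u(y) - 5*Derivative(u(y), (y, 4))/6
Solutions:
 u(y) = (C1*sin(3^(1/4)*5^(3/4)*y/5) + C2*cos(3^(1/4)*5^(3/4)*y/5))*exp(-3^(1/4)*5^(3/4)*y/5) + (C3*sin(3^(1/4)*5^(3/4)*y/5) + C4*cos(3^(1/4)*5^(3/4)*y/5))*exp(3^(1/4)*5^(3/4)*y/5)


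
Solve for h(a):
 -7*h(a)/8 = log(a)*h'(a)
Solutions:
 h(a) = C1*exp(-7*li(a)/8)


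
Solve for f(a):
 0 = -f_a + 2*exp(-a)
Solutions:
 f(a) = C1 - 2*exp(-a)


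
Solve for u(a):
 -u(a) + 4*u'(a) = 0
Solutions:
 u(a) = C1*exp(a/4)


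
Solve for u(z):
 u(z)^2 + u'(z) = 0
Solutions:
 u(z) = 1/(C1 + z)


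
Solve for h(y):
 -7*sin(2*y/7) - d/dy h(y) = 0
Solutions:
 h(y) = C1 + 49*cos(2*y/7)/2


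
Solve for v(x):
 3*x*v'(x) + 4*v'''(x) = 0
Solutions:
 v(x) = C1 + Integral(C2*airyai(-6^(1/3)*x/2) + C3*airybi(-6^(1/3)*x/2), x)


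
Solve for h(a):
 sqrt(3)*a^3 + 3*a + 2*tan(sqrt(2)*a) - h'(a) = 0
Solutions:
 h(a) = C1 + sqrt(3)*a^4/4 + 3*a^2/2 - sqrt(2)*log(cos(sqrt(2)*a))


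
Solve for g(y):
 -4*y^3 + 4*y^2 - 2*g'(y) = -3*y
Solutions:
 g(y) = C1 - y^4/2 + 2*y^3/3 + 3*y^2/4


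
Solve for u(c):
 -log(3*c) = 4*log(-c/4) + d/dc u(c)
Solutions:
 u(c) = C1 - 5*c*log(c) + c*(-log(3) + 5 + 8*log(2) - 4*I*pi)


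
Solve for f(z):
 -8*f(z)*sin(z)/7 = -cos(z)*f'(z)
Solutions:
 f(z) = C1/cos(z)^(8/7)


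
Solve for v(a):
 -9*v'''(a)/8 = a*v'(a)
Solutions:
 v(a) = C1 + Integral(C2*airyai(-2*3^(1/3)*a/3) + C3*airybi(-2*3^(1/3)*a/3), a)


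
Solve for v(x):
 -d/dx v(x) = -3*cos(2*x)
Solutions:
 v(x) = C1 + 3*sin(2*x)/2


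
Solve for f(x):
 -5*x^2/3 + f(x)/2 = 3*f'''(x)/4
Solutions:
 f(x) = C3*exp(2^(1/3)*3^(2/3)*x/3) + 10*x^2/3 + (C1*sin(2^(1/3)*3^(1/6)*x/2) + C2*cos(2^(1/3)*3^(1/6)*x/2))*exp(-2^(1/3)*3^(2/3)*x/6)


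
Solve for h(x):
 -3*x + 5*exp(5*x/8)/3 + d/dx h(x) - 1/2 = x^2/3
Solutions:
 h(x) = C1 + x^3/9 + 3*x^2/2 + x/2 - 8*exp(5*x/8)/3


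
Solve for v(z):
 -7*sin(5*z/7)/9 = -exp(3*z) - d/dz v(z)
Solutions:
 v(z) = C1 - exp(3*z)/3 - 49*cos(5*z/7)/45


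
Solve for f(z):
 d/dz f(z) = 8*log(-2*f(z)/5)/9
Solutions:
 -9*Integral(1/(log(-_y) - log(5) + log(2)), (_y, f(z)))/8 = C1 - z


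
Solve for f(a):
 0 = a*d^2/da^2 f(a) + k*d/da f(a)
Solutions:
 f(a) = C1 + a^(1 - re(k))*(C2*sin(log(a)*Abs(im(k))) + C3*cos(log(a)*im(k)))


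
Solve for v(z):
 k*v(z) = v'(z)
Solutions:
 v(z) = C1*exp(k*z)


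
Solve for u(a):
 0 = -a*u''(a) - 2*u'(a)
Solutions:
 u(a) = C1 + C2/a


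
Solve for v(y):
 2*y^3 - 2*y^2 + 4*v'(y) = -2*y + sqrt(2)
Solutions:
 v(y) = C1 - y^4/8 + y^3/6 - y^2/4 + sqrt(2)*y/4


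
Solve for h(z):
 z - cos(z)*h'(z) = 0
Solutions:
 h(z) = C1 + Integral(z/cos(z), z)


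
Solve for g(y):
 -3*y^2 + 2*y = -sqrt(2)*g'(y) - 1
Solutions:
 g(y) = C1 + sqrt(2)*y^3/2 - sqrt(2)*y^2/2 - sqrt(2)*y/2


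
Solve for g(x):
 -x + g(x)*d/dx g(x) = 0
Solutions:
 g(x) = -sqrt(C1 + x^2)
 g(x) = sqrt(C1 + x^2)


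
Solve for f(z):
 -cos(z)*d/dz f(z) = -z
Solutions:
 f(z) = C1 + Integral(z/cos(z), z)


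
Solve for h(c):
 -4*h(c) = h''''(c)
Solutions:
 h(c) = (C1*sin(c) + C2*cos(c))*exp(-c) + (C3*sin(c) + C4*cos(c))*exp(c)


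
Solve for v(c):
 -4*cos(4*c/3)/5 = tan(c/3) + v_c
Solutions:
 v(c) = C1 + 3*log(cos(c/3)) - 3*sin(4*c/3)/5


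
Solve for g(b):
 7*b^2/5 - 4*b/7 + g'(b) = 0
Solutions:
 g(b) = C1 - 7*b^3/15 + 2*b^2/7


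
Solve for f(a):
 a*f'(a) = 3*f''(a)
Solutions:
 f(a) = C1 + C2*erfi(sqrt(6)*a/6)


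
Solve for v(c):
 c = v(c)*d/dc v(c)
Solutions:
 v(c) = -sqrt(C1 + c^2)
 v(c) = sqrt(C1 + c^2)


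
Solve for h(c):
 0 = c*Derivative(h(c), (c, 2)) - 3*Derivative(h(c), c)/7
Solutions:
 h(c) = C1 + C2*c^(10/7)


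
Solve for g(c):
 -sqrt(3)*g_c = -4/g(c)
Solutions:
 g(c) = -sqrt(C1 + 24*sqrt(3)*c)/3
 g(c) = sqrt(C1 + 24*sqrt(3)*c)/3


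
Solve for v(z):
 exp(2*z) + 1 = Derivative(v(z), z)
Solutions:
 v(z) = C1 + z + exp(2*z)/2


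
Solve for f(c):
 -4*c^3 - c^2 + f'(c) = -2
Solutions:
 f(c) = C1 + c^4 + c^3/3 - 2*c


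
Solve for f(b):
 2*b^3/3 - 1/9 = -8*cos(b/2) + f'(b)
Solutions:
 f(b) = C1 + b^4/6 - b/9 + 16*sin(b/2)


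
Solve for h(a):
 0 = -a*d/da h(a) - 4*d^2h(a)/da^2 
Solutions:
 h(a) = C1 + C2*erf(sqrt(2)*a/4)


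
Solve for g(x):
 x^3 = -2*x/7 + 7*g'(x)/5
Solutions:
 g(x) = C1 + 5*x^4/28 + 5*x^2/49


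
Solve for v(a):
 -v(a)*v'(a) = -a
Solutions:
 v(a) = -sqrt(C1 + a^2)
 v(a) = sqrt(C1 + a^2)


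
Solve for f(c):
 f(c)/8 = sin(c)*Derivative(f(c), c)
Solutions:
 f(c) = C1*(cos(c) - 1)^(1/16)/(cos(c) + 1)^(1/16)


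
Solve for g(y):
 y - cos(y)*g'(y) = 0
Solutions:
 g(y) = C1 + Integral(y/cos(y), y)


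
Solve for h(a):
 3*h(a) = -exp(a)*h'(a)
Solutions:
 h(a) = C1*exp(3*exp(-a))


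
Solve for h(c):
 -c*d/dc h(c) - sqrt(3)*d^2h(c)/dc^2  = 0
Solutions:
 h(c) = C1 + C2*erf(sqrt(2)*3^(3/4)*c/6)


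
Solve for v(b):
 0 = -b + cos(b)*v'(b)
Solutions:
 v(b) = C1 + Integral(b/cos(b), b)


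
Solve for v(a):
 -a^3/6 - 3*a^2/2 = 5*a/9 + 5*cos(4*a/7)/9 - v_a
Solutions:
 v(a) = C1 + a^4/24 + a^3/2 + 5*a^2/18 + 35*sin(4*a/7)/36


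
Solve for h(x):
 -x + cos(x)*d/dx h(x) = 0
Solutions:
 h(x) = C1 + Integral(x/cos(x), x)


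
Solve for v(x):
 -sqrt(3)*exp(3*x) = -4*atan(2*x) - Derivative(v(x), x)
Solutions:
 v(x) = C1 - 4*x*atan(2*x) + sqrt(3)*exp(3*x)/3 + log(4*x^2 + 1)


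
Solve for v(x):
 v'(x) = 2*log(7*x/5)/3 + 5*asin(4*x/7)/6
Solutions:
 v(x) = C1 + 2*x*log(x)/3 + 5*x*asin(4*x/7)/6 - 2*x*log(5)/3 - 2*x/3 + 2*x*log(7)/3 + 5*sqrt(49 - 16*x^2)/24


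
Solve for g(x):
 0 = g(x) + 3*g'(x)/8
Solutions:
 g(x) = C1*exp(-8*x/3)


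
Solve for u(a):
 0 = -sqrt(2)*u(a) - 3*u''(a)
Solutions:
 u(a) = C1*sin(2^(1/4)*sqrt(3)*a/3) + C2*cos(2^(1/4)*sqrt(3)*a/3)


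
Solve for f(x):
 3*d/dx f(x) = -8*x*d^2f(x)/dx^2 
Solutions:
 f(x) = C1 + C2*x^(5/8)


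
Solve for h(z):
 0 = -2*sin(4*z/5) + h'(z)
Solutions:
 h(z) = C1 - 5*cos(4*z/5)/2


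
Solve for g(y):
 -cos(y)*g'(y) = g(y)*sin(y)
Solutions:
 g(y) = C1*cos(y)


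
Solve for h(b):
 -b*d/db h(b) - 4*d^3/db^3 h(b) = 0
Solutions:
 h(b) = C1 + Integral(C2*airyai(-2^(1/3)*b/2) + C3*airybi(-2^(1/3)*b/2), b)


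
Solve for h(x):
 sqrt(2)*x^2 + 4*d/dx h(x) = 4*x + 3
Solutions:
 h(x) = C1 - sqrt(2)*x^3/12 + x^2/2 + 3*x/4


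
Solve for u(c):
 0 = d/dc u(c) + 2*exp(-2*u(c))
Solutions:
 u(c) = log(-sqrt(C1 - 4*c))
 u(c) = log(C1 - 4*c)/2


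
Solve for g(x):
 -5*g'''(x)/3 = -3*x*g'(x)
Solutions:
 g(x) = C1 + Integral(C2*airyai(15^(2/3)*x/5) + C3*airybi(15^(2/3)*x/5), x)


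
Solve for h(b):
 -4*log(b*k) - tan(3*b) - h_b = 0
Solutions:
 h(b) = C1 - 4*b*log(b*k) + 4*b + log(cos(3*b))/3


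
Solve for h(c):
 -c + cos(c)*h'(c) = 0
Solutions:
 h(c) = C1 + Integral(c/cos(c), c)


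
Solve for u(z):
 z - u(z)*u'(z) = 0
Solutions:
 u(z) = -sqrt(C1 + z^2)
 u(z) = sqrt(C1 + z^2)


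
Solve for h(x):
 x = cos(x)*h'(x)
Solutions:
 h(x) = C1 + Integral(x/cos(x), x)


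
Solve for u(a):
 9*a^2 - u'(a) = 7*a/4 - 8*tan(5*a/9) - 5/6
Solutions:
 u(a) = C1 + 3*a^3 - 7*a^2/8 + 5*a/6 - 72*log(cos(5*a/9))/5


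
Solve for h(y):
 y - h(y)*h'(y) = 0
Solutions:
 h(y) = -sqrt(C1 + y^2)
 h(y) = sqrt(C1 + y^2)


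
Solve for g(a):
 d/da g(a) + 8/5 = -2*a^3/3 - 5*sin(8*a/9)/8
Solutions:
 g(a) = C1 - a^4/6 - 8*a/5 + 45*cos(8*a/9)/64


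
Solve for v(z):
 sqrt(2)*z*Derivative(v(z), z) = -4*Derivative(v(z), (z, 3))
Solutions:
 v(z) = C1 + Integral(C2*airyai(-sqrt(2)*z/2) + C3*airybi(-sqrt(2)*z/2), z)


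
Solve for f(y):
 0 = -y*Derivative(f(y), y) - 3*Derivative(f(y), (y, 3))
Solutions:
 f(y) = C1 + Integral(C2*airyai(-3^(2/3)*y/3) + C3*airybi(-3^(2/3)*y/3), y)


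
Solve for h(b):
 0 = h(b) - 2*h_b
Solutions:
 h(b) = C1*exp(b/2)


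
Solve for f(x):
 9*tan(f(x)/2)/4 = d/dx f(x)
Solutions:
 f(x) = -2*asin(C1*exp(9*x/8)) + 2*pi
 f(x) = 2*asin(C1*exp(9*x/8))


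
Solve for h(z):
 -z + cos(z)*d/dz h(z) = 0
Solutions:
 h(z) = C1 + Integral(z/cos(z), z)


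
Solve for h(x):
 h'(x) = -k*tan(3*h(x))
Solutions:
 h(x) = -asin(C1*exp(-3*k*x))/3 + pi/3
 h(x) = asin(C1*exp(-3*k*x))/3


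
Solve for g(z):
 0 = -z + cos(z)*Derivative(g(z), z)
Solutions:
 g(z) = C1 + Integral(z/cos(z), z)


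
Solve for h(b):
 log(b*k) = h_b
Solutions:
 h(b) = C1 + b*log(b*k) - b


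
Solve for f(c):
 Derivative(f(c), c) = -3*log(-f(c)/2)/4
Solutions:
 4*Integral(1/(log(-_y) - log(2)), (_y, f(c)))/3 = C1 - c


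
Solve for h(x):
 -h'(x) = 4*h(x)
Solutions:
 h(x) = C1*exp(-4*x)


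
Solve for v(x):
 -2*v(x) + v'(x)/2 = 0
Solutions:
 v(x) = C1*exp(4*x)


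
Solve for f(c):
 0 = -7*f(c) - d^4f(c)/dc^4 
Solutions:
 f(c) = (C1*sin(sqrt(2)*7^(1/4)*c/2) + C2*cos(sqrt(2)*7^(1/4)*c/2))*exp(-sqrt(2)*7^(1/4)*c/2) + (C3*sin(sqrt(2)*7^(1/4)*c/2) + C4*cos(sqrt(2)*7^(1/4)*c/2))*exp(sqrt(2)*7^(1/4)*c/2)


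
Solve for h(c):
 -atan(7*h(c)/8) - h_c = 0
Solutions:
 Integral(1/atan(7*_y/8), (_y, h(c))) = C1 - c


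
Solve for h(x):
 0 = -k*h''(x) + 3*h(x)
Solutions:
 h(x) = C1*exp(-sqrt(3)*x*sqrt(1/k)) + C2*exp(sqrt(3)*x*sqrt(1/k))


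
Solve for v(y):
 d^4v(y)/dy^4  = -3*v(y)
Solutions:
 v(y) = (C1*sin(sqrt(2)*3^(1/4)*y/2) + C2*cos(sqrt(2)*3^(1/4)*y/2))*exp(-sqrt(2)*3^(1/4)*y/2) + (C3*sin(sqrt(2)*3^(1/4)*y/2) + C4*cos(sqrt(2)*3^(1/4)*y/2))*exp(sqrt(2)*3^(1/4)*y/2)


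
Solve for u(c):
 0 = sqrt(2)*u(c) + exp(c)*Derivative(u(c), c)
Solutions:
 u(c) = C1*exp(sqrt(2)*exp(-c))


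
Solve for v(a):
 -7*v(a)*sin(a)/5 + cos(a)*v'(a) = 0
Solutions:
 v(a) = C1/cos(a)^(7/5)


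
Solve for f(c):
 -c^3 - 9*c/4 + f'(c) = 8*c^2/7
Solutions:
 f(c) = C1 + c^4/4 + 8*c^3/21 + 9*c^2/8


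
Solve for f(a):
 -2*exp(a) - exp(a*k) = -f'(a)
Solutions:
 f(a) = C1 + 2*exp(a) + exp(a*k)/k


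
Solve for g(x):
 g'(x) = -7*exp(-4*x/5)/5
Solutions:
 g(x) = C1 + 7*exp(-4*x/5)/4


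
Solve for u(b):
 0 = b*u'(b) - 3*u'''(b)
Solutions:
 u(b) = C1 + Integral(C2*airyai(3^(2/3)*b/3) + C3*airybi(3^(2/3)*b/3), b)


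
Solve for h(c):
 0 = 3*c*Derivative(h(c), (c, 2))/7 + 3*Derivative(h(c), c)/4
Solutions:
 h(c) = C1 + C2/c^(3/4)


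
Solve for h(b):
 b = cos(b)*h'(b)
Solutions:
 h(b) = C1 + Integral(b/cos(b), b)


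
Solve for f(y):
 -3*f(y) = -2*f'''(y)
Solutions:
 f(y) = C3*exp(2^(2/3)*3^(1/3)*y/2) + (C1*sin(2^(2/3)*3^(5/6)*y/4) + C2*cos(2^(2/3)*3^(5/6)*y/4))*exp(-2^(2/3)*3^(1/3)*y/4)


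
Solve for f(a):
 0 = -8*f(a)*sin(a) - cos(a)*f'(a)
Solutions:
 f(a) = C1*cos(a)^8


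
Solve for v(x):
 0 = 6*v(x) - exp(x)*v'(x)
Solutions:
 v(x) = C1*exp(-6*exp(-x))


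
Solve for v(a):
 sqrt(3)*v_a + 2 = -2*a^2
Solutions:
 v(a) = C1 - 2*sqrt(3)*a^3/9 - 2*sqrt(3)*a/3


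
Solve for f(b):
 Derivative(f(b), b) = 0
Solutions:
 f(b) = C1


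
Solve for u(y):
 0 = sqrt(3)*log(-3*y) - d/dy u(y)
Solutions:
 u(y) = C1 + sqrt(3)*y*log(-y) + sqrt(3)*y*(-1 + log(3))


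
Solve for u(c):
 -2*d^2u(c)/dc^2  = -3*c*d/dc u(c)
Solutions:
 u(c) = C1 + C2*erfi(sqrt(3)*c/2)


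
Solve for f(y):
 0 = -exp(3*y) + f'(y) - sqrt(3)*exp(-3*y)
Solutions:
 f(y) = C1 + exp(3*y)/3 - sqrt(3)*exp(-3*y)/3


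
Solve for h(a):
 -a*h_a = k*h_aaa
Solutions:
 h(a) = C1 + Integral(C2*airyai(a*(-1/k)^(1/3)) + C3*airybi(a*(-1/k)^(1/3)), a)


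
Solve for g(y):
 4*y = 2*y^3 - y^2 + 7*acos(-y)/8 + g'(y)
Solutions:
 g(y) = C1 - y^4/2 + y^3/3 + 2*y^2 - 7*y*acos(-y)/8 - 7*sqrt(1 - y^2)/8


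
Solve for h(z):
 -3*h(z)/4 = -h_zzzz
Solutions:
 h(z) = C1*exp(-sqrt(2)*3^(1/4)*z/2) + C2*exp(sqrt(2)*3^(1/4)*z/2) + C3*sin(sqrt(2)*3^(1/4)*z/2) + C4*cos(sqrt(2)*3^(1/4)*z/2)


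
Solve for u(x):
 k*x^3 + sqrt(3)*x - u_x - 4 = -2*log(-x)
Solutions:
 u(x) = C1 + k*x^4/4 + sqrt(3)*x^2/2 + 2*x*log(-x) - 6*x


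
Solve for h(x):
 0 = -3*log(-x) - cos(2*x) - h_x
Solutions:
 h(x) = C1 - 3*x*log(-x) + 3*x - sin(2*x)/2


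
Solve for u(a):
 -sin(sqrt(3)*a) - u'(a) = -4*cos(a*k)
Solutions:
 u(a) = C1 + sqrt(3)*cos(sqrt(3)*a)/3 + 4*sin(a*k)/k


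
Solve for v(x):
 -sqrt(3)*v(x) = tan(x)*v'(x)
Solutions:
 v(x) = C1/sin(x)^(sqrt(3))


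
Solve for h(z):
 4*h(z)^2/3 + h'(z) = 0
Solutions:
 h(z) = 3/(C1 + 4*z)


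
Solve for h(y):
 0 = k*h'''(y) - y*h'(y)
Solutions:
 h(y) = C1 + Integral(C2*airyai(y*(1/k)^(1/3)) + C3*airybi(y*(1/k)^(1/3)), y)


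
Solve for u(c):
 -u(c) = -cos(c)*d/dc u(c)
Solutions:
 u(c) = C1*sqrt(sin(c) + 1)/sqrt(sin(c) - 1)


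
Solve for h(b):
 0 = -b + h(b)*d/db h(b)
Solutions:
 h(b) = -sqrt(C1 + b^2)
 h(b) = sqrt(C1 + b^2)


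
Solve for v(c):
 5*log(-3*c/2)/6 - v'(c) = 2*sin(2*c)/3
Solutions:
 v(c) = C1 + 5*c*log(-c)/6 - 5*c/6 - 5*c*log(2)/6 + 5*c*log(3)/6 + cos(2*c)/3


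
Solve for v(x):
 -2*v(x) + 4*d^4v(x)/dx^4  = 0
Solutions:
 v(x) = C1*exp(-2^(3/4)*x/2) + C2*exp(2^(3/4)*x/2) + C3*sin(2^(3/4)*x/2) + C4*cos(2^(3/4)*x/2)


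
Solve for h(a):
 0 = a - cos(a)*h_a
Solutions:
 h(a) = C1 + Integral(a/cos(a), a)


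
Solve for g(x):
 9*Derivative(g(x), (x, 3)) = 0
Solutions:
 g(x) = C1 + C2*x + C3*x^2


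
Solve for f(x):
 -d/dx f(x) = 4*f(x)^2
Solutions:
 f(x) = 1/(C1 + 4*x)


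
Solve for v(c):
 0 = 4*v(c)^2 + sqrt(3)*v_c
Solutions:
 v(c) = 3/(C1 + 4*sqrt(3)*c)


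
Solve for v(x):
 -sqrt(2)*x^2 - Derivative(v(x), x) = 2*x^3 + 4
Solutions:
 v(x) = C1 - x^4/2 - sqrt(2)*x^3/3 - 4*x


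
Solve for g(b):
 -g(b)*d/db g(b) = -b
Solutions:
 g(b) = -sqrt(C1 + b^2)
 g(b) = sqrt(C1 + b^2)


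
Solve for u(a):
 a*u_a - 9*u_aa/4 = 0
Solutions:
 u(a) = C1 + C2*erfi(sqrt(2)*a/3)


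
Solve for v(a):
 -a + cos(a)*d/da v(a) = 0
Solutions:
 v(a) = C1 + Integral(a/cos(a), a)


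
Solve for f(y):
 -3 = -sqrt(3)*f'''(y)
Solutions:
 f(y) = C1 + C2*y + C3*y^2 + sqrt(3)*y^3/6


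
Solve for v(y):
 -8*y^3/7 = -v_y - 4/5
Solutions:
 v(y) = C1 + 2*y^4/7 - 4*y/5


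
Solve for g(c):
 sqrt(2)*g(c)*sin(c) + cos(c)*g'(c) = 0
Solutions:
 g(c) = C1*cos(c)^(sqrt(2))


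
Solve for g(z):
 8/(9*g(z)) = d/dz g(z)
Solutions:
 g(z) = -sqrt(C1 + 16*z)/3
 g(z) = sqrt(C1 + 16*z)/3


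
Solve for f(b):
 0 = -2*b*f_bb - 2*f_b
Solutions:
 f(b) = C1 + C2*log(b)


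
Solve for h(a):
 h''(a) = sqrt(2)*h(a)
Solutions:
 h(a) = C1*exp(-2^(1/4)*a) + C2*exp(2^(1/4)*a)


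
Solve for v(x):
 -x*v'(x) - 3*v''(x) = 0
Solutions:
 v(x) = C1 + C2*erf(sqrt(6)*x/6)


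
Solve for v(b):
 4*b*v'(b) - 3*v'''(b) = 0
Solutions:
 v(b) = C1 + Integral(C2*airyai(6^(2/3)*b/3) + C3*airybi(6^(2/3)*b/3), b)


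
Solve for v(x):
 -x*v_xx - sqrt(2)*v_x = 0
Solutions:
 v(x) = C1 + C2*x^(1 - sqrt(2))


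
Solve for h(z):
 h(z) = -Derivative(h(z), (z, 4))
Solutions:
 h(z) = (C1*sin(sqrt(2)*z/2) + C2*cos(sqrt(2)*z/2))*exp(-sqrt(2)*z/2) + (C3*sin(sqrt(2)*z/2) + C4*cos(sqrt(2)*z/2))*exp(sqrt(2)*z/2)


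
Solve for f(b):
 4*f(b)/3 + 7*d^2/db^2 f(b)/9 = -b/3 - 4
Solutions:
 f(b) = C1*sin(2*sqrt(21)*b/7) + C2*cos(2*sqrt(21)*b/7) - b/4 - 3


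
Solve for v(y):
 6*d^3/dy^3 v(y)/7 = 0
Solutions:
 v(y) = C1 + C2*y + C3*y^2


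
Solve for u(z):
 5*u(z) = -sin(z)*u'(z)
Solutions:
 u(z) = C1*sqrt(cos(z) + 1)*(cos(z)^2 + 2*cos(z) + 1)/(sqrt(cos(z) - 1)*(cos(z)^2 - 2*cos(z) + 1))


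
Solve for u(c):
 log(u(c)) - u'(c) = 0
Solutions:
 li(u(c)) = C1 + c


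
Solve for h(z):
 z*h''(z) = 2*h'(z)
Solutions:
 h(z) = C1 + C2*z^3


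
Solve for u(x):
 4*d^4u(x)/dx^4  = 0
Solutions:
 u(x) = C1 + C2*x + C3*x^2 + C4*x^3


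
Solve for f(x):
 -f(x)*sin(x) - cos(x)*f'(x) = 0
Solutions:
 f(x) = C1*cos(x)


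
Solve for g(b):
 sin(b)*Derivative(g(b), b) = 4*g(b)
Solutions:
 g(b) = C1*(cos(b)^2 - 2*cos(b) + 1)/(cos(b)^2 + 2*cos(b) + 1)


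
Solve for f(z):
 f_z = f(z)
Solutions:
 f(z) = C1*exp(z)


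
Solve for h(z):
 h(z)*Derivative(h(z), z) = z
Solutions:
 h(z) = -sqrt(C1 + z^2)
 h(z) = sqrt(C1 + z^2)


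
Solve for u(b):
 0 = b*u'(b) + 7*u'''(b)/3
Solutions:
 u(b) = C1 + Integral(C2*airyai(-3^(1/3)*7^(2/3)*b/7) + C3*airybi(-3^(1/3)*7^(2/3)*b/7), b)


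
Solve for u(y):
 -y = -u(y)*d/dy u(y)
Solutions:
 u(y) = -sqrt(C1 + y^2)
 u(y) = sqrt(C1 + y^2)


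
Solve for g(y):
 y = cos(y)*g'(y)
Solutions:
 g(y) = C1 + Integral(y/cos(y), y)


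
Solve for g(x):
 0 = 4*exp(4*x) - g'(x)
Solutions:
 g(x) = C1 + exp(4*x)


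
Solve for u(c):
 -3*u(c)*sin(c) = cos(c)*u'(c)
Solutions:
 u(c) = C1*cos(c)^3


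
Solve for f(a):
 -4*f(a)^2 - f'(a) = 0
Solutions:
 f(a) = 1/(C1 + 4*a)


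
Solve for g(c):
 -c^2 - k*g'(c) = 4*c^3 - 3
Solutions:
 g(c) = C1 - c^4/k - c^3/(3*k) + 3*c/k


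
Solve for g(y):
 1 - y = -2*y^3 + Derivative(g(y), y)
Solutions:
 g(y) = C1 + y^4/2 - y^2/2 + y


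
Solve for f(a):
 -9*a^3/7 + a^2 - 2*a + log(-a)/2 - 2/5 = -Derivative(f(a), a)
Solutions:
 f(a) = C1 + 9*a^4/28 - a^3/3 + a^2 - a*log(-a)/2 + 9*a/10


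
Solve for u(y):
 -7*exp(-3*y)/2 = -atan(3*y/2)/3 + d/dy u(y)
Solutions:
 u(y) = C1 + y*atan(3*y/2)/3 - log(9*y^2 + 4)/9 + 7*exp(-3*y)/6


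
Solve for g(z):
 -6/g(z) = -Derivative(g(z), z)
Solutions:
 g(z) = -sqrt(C1 + 12*z)
 g(z) = sqrt(C1 + 12*z)


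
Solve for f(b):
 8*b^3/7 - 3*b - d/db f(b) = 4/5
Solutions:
 f(b) = C1 + 2*b^4/7 - 3*b^2/2 - 4*b/5


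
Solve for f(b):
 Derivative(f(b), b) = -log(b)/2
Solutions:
 f(b) = C1 - b*log(b)/2 + b/2


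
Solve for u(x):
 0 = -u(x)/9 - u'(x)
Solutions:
 u(x) = C1*exp(-x/9)


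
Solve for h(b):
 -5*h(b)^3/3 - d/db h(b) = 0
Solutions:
 h(b) = -sqrt(6)*sqrt(-1/(C1 - 5*b))/2
 h(b) = sqrt(6)*sqrt(-1/(C1 - 5*b))/2


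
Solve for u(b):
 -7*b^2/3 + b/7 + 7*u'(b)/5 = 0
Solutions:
 u(b) = C1 + 5*b^3/9 - 5*b^2/98


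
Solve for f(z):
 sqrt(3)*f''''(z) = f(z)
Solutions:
 f(z) = C1*exp(-3^(7/8)*z/3) + C2*exp(3^(7/8)*z/3) + C3*sin(3^(7/8)*z/3) + C4*cos(3^(7/8)*z/3)


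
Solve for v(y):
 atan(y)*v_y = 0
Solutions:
 v(y) = C1


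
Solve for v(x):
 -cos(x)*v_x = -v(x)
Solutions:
 v(x) = C1*sqrt(sin(x) + 1)/sqrt(sin(x) - 1)


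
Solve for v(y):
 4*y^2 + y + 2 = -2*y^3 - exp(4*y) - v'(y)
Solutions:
 v(y) = C1 - y^4/2 - 4*y^3/3 - y^2/2 - 2*y - exp(4*y)/4


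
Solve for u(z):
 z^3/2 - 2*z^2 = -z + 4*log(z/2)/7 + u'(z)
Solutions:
 u(z) = C1 + z^4/8 - 2*z^3/3 + z^2/2 - 4*z*log(z)/7 + 4*z*log(2)/7 + 4*z/7


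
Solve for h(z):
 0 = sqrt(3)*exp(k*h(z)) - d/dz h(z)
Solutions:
 h(z) = Piecewise((log(-1/(C1*k + sqrt(3)*k*z))/k, Ne(k, 0)), (nan, True))
 h(z) = Piecewise((C1 + sqrt(3)*z, Eq(k, 0)), (nan, True))


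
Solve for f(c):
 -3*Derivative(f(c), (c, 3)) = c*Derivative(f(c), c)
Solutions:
 f(c) = C1 + Integral(C2*airyai(-3^(2/3)*c/3) + C3*airybi(-3^(2/3)*c/3), c)


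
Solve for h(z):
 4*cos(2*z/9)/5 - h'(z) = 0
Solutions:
 h(z) = C1 + 18*sin(2*z/9)/5


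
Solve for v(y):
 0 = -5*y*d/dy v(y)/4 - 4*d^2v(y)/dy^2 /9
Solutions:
 v(y) = C1 + C2*erf(3*sqrt(10)*y/8)


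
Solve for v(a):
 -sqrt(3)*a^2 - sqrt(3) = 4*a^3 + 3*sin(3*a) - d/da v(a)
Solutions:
 v(a) = C1 + a^4 + sqrt(3)*a^3/3 + sqrt(3)*a - cos(3*a)


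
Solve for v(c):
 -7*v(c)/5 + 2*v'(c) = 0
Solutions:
 v(c) = C1*exp(7*c/10)


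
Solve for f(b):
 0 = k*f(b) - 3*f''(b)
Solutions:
 f(b) = C1*exp(-sqrt(3)*b*sqrt(k)/3) + C2*exp(sqrt(3)*b*sqrt(k)/3)


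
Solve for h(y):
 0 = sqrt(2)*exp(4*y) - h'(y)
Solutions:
 h(y) = C1 + sqrt(2)*exp(4*y)/4


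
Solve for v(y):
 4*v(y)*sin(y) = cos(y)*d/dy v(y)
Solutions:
 v(y) = C1/cos(y)^4


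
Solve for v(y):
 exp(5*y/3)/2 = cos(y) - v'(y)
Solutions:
 v(y) = C1 - 3*exp(5*y/3)/10 + sin(y)


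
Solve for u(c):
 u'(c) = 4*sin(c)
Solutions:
 u(c) = C1 - 4*cos(c)


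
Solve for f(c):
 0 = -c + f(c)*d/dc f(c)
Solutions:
 f(c) = -sqrt(C1 + c^2)
 f(c) = sqrt(C1 + c^2)


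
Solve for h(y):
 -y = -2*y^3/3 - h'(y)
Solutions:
 h(y) = C1 - y^4/6 + y^2/2


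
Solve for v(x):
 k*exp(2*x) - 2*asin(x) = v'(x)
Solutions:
 v(x) = C1 + k*exp(2*x)/2 - 2*x*asin(x) - 2*sqrt(1 - x^2)


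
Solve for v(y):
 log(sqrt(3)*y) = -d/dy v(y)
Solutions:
 v(y) = C1 - y*log(y) - y*log(3)/2 + y


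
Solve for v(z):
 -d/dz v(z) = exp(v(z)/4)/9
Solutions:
 v(z) = 4*log(1/(C1 + z)) + 8*log(6)


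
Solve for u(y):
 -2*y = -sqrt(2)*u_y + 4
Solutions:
 u(y) = C1 + sqrt(2)*y^2/2 + 2*sqrt(2)*y


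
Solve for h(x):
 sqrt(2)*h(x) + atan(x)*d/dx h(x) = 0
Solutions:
 h(x) = C1*exp(-sqrt(2)*Integral(1/atan(x), x))


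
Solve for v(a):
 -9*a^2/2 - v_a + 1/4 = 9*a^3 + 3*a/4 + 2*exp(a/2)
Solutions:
 v(a) = C1 - 9*a^4/4 - 3*a^3/2 - 3*a^2/8 + a/4 - 4*exp(a/2)


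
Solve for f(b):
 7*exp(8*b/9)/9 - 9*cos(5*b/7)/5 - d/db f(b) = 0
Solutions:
 f(b) = C1 + 7*exp(8*b/9)/8 - 63*sin(5*b/7)/25


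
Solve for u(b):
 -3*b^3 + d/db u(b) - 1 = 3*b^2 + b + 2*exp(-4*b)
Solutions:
 u(b) = C1 + 3*b^4/4 + b^3 + b^2/2 + b - exp(-4*b)/2


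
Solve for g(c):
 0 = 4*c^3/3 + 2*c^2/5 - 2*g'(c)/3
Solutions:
 g(c) = C1 + c^4/2 + c^3/5


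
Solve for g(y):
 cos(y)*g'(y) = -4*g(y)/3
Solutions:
 g(y) = C1*(sin(y) - 1)^(2/3)/(sin(y) + 1)^(2/3)


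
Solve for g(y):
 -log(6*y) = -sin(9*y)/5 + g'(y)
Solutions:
 g(y) = C1 - y*log(y) - y*log(6) + y - cos(9*y)/45


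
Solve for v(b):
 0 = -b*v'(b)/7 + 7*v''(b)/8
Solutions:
 v(b) = C1 + C2*erfi(2*b/7)


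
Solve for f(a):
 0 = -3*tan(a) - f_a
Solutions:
 f(a) = C1 + 3*log(cos(a))


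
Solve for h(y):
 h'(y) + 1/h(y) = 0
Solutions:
 h(y) = -sqrt(C1 - 2*y)
 h(y) = sqrt(C1 - 2*y)


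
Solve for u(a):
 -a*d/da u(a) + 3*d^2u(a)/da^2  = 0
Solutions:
 u(a) = C1 + C2*erfi(sqrt(6)*a/6)


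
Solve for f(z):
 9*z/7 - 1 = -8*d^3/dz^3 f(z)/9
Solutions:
 f(z) = C1 + C2*z + C3*z^2 - 27*z^4/448 + 3*z^3/16


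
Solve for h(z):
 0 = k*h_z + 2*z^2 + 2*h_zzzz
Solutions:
 h(z) = C1 + C2*exp(2^(2/3)*z*(-k)^(1/3)/2) + C3*exp(2^(2/3)*z*(-k)^(1/3)*(-1 + sqrt(3)*I)/4) + C4*exp(-2^(2/3)*z*(-k)^(1/3)*(1 + sqrt(3)*I)/4) - 2*z^3/(3*k)


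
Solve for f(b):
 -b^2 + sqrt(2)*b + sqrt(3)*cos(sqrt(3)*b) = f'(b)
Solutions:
 f(b) = C1 - b^3/3 + sqrt(2)*b^2/2 + sin(sqrt(3)*b)


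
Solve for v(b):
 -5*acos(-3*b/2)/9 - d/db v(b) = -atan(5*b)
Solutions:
 v(b) = C1 - 5*b*acos(-3*b/2)/9 + b*atan(5*b) - 5*sqrt(4 - 9*b^2)/27 - log(25*b^2 + 1)/10


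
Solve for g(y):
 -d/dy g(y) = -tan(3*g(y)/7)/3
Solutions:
 g(y) = -7*asin(C1*exp(y/7))/3 + 7*pi/3
 g(y) = 7*asin(C1*exp(y/7))/3


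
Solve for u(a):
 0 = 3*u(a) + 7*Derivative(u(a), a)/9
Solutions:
 u(a) = C1*exp(-27*a/7)


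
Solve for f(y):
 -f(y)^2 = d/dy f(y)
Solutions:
 f(y) = 1/(C1 + y)


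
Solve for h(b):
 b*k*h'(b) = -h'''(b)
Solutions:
 h(b) = C1 + Integral(C2*airyai(b*(-k)^(1/3)) + C3*airybi(b*(-k)^(1/3)), b)


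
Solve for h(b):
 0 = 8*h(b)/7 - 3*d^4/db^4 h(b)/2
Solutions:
 h(b) = C1*exp(-2*21^(3/4)*b/21) + C2*exp(2*21^(3/4)*b/21) + C3*sin(2*21^(3/4)*b/21) + C4*cos(2*21^(3/4)*b/21)


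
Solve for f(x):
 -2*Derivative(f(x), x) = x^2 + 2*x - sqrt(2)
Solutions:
 f(x) = C1 - x^3/6 - x^2/2 + sqrt(2)*x/2


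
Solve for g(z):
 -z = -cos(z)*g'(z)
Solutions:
 g(z) = C1 + Integral(z/cos(z), z)


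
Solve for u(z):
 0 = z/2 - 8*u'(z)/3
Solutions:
 u(z) = C1 + 3*z^2/32


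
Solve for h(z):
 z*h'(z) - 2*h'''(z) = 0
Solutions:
 h(z) = C1 + Integral(C2*airyai(2^(2/3)*z/2) + C3*airybi(2^(2/3)*z/2), z)


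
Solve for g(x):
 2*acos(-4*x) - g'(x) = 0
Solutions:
 g(x) = C1 + 2*x*acos(-4*x) + sqrt(1 - 16*x^2)/2


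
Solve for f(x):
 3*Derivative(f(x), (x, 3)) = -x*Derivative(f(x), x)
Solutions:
 f(x) = C1 + Integral(C2*airyai(-3^(2/3)*x/3) + C3*airybi(-3^(2/3)*x/3), x)


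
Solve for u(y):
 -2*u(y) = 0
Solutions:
 u(y) = 0


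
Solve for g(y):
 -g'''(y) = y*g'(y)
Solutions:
 g(y) = C1 + Integral(C2*airyai(-y) + C3*airybi(-y), y)


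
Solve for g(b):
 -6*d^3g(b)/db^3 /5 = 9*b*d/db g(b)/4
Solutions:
 g(b) = C1 + Integral(C2*airyai(-15^(1/3)*b/2) + C3*airybi(-15^(1/3)*b/2), b)


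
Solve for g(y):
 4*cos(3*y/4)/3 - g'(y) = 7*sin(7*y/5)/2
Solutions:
 g(y) = C1 + 16*sin(3*y/4)/9 + 5*cos(7*y/5)/2


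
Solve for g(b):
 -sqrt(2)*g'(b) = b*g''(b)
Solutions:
 g(b) = C1 + C2*b^(1 - sqrt(2))


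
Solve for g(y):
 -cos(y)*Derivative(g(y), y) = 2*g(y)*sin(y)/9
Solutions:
 g(y) = C1*cos(y)^(2/9)


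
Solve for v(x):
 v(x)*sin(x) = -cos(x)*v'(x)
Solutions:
 v(x) = C1*cos(x)


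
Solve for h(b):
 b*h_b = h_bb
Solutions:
 h(b) = C1 + C2*erfi(sqrt(2)*b/2)


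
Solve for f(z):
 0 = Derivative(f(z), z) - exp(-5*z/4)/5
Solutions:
 f(z) = C1 - 4*exp(-5*z/4)/25


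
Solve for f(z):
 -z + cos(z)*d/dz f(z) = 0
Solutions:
 f(z) = C1 + Integral(z/cos(z), z)


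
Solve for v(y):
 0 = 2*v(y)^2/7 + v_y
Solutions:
 v(y) = 7/(C1 + 2*y)


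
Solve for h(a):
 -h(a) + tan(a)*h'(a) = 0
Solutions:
 h(a) = C1*sin(a)


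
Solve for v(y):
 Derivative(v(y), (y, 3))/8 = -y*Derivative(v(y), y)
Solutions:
 v(y) = C1 + Integral(C2*airyai(-2*y) + C3*airybi(-2*y), y)


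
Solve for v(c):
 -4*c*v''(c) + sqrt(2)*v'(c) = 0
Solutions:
 v(c) = C1 + C2*c^(sqrt(2)/4 + 1)


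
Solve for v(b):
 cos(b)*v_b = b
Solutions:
 v(b) = C1 + Integral(b/cos(b), b)


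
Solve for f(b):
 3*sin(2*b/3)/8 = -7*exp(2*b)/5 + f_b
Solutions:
 f(b) = C1 + 7*exp(2*b)/10 - 9*cos(2*b/3)/16


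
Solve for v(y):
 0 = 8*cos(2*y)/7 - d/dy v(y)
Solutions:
 v(y) = C1 + 4*sin(2*y)/7


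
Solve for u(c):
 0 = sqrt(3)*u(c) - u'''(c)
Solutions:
 u(c) = C3*exp(3^(1/6)*c) + (C1*sin(3^(2/3)*c/2) + C2*cos(3^(2/3)*c/2))*exp(-3^(1/6)*c/2)


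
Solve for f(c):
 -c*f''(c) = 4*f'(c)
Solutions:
 f(c) = C1 + C2/c^3


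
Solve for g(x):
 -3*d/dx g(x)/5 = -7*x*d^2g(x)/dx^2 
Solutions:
 g(x) = C1 + C2*x^(38/35)


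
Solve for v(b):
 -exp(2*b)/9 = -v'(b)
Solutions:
 v(b) = C1 + exp(2*b)/18


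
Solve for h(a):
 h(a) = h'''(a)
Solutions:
 h(a) = C3*exp(a) + (C1*sin(sqrt(3)*a/2) + C2*cos(sqrt(3)*a/2))*exp(-a/2)


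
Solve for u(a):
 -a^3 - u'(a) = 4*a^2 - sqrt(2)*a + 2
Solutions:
 u(a) = C1 - a^4/4 - 4*a^3/3 + sqrt(2)*a^2/2 - 2*a


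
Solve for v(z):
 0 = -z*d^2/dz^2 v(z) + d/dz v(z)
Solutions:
 v(z) = C1 + C2*z^2


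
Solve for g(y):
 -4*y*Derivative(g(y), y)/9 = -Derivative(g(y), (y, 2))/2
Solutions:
 g(y) = C1 + C2*erfi(2*y/3)


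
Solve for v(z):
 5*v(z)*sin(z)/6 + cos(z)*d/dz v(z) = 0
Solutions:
 v(z) = C1*cos(z)^(5/6)


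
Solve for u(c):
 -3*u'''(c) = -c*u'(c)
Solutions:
 u(c) = C1 + Integral(C2*airyai(3^(2/3)*c/3) + C3*airybi(3^(2/3)*c/3), c)


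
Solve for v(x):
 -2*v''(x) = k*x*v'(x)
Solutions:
 v(x) = Piecewise((-sqrt(pi)*C1*erf(sqrt(k)*x/2)/sqrt(k) - C2, (k > 0) | (k < 0)), (-C1*x - C2, True))


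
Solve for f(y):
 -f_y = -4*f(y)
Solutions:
 f(y) = C1*exp(4*y)


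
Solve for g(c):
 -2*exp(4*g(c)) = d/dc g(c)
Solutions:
 g(c) = log(-I*(1/(C1 + 8*c))^(1/4))
 g(c) = log(I*(1/(C1 + 8*c))^(1/4))
 g(c) = log(-(1/(C1 + 8*c))^(1/4))
 g(c) = log(1/(C1 + 8*c))/4


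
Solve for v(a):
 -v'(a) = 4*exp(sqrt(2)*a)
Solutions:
 v(a) = C1 - 2*sqrt(2)*exp(sqrt(2)*a)


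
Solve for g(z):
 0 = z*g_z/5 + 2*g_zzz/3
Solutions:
 g(z) = C1 + Integral(C2*airyai(-10^(2/3)*3^(1/3)*z/10) + C3*airybi(-10^(2/3)*3^(1/3)*z/10), z)


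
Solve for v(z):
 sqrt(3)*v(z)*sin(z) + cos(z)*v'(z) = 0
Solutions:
 v(z) = C1*cos(z)^(sqrt(3))


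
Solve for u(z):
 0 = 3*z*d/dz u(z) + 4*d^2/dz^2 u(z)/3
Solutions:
 u(z) = C1 + C2*erf(3*sqrt(2)*z/4)


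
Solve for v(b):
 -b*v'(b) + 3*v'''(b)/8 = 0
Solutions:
 v(b) = C1 + Integral(C2*airyai(2*3^(2/3)*b/3) + C3*airybi(2*3^(2/3)*b/3), b)


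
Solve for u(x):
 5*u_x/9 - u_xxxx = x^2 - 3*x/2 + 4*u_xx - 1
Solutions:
 u(x) = C1 + C2*exp(-x*(-8*18^(1/3)/(5 + sqrt(793))^(1/3) + 12^(1/3)*(5 + sqrt(793))^(1/3))/12)*sin(2^(1/3)*3^(1/6)*x*(2/(5 + sqrt(793))^(1/3) + 2^(1/3)*3^(2/3)*(5 + sqrt(793))^(1/3)/12)) + C3*exp(-x*(-8*18^(1/3)/(5 + sqrt(793))^(1/3) + 12^(1/3)*(5 + sqrt(793))^(1/3))/12)*cos(2^(1/3)*3^(1/6)*x*(2/(5 + sqrt(793))^(1/3) + 2^(1/3)*3^(2/3)*(5 + sqrt(793))^(1/3)/12)) + C4*exp(x*(-8*18^(1/3)/(5 + sqrt(793))^(1/3) + 12^(1/3)*(5 + sqrt(793))^(1/3))/6) + 3*x^3/5 + 1161*x^2/100 + 20673*x/125


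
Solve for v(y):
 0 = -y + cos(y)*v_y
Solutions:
 v(y) = C1 + Integral(y/cos(y), y)


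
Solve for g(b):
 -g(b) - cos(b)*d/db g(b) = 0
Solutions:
 g(b) = C1*sqrt(sin(b) - 1)/sqrt(sin(b) + 1)


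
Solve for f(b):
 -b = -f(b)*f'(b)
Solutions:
 f(b) = -sqrt(C1 + b^2)
 f(b) = sqrt(C1 + b^2)


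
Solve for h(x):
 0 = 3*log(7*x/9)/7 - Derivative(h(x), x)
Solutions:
 h(x) = C1 + 3*x*log(x)/7 - 6*x*log(3)/7 - 3*x/7 + 3*x*log(7)/7


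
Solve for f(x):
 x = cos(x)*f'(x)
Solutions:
 f(x) = C1 + Integral(x/cos(x), x)


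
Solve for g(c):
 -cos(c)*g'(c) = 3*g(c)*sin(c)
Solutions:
 g(c) = C1*cos(c)^3


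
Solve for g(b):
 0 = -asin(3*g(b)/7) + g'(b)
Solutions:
 Integral(1/asin(3*_y/7), (_y, g(b))) = C1 + b


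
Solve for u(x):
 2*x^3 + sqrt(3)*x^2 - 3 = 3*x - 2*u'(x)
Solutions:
 u(x) = C1 - x^4/4 - sqrt(3)*x^3/6 + 3*x^2/4 + 3*x/2


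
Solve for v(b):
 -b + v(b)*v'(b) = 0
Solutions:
 v(b) = -sqrt(C1 + b^2)
 v(b) = sqrt(C1 + b^2)


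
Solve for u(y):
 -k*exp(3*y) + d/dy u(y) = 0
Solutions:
 u(y) = C1 + k*exp(3*y)/3


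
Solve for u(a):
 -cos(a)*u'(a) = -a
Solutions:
 u(a) = C1 + Integral(a/cos(a), a)


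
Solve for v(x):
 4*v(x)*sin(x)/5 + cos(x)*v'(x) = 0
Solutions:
 v(x) = C1*cos(x)^(4/5)


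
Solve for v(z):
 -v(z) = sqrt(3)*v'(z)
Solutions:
 v(z) = C1*exp(-sqrt(3)*z/3)


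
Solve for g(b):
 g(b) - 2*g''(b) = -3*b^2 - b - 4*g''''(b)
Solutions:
 g(b) = -3*b^2 - b + (C1*sin(sqrt(2)*b/4) + C2*cos(sqrt(2)*b/4))*exp(-sqrt(6)*b/4) + (C3*sin(sqrt(2)*b/4) + C4*cos(sqrt(2)*b/4))*exp(sqrt(6)*b/4) - 12


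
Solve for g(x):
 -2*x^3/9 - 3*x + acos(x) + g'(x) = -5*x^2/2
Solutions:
 g(x) = C1 + x^4/18 - 5*x^3/6 + 3*x^2/2 - x*acos(x) + sqrt(1 - x^2)


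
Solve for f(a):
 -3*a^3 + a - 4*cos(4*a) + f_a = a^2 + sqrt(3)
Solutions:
 f(a) = C1 + 3*a^4/4 + a^3/3 - a^2/2 + sqrt(3)*a + sin(4*a)


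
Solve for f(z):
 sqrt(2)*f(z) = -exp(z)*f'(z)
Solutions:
 f(z) = C1*exp(sqrt(2)*exp(-z))


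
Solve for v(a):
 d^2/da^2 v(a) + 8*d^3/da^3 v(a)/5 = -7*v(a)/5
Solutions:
 v(a) = C1*exp(a*(-10 + 25/(24*sqrt(66129) + 6173)^(1/3) + (24*sqrt(66129) + 6173)^(1/3))/48)*sin(sqrt(3)*a*(-(24*sqrt(66129) + 6173)^(1/3) + 25/(24*sqrt(66129) + 6173)^(1/3))/48) + C2*exp(a*(-10 + 25/(24*sqrt(66129) + 6173)^(1/3) + (24*sqrt(66129) + 6173)^(1/3))/48)*cos(sqrt(3)*a*(-(24*sqrt(66129) + 6173)^(1/3) + 25/(24*sqrt(66129) + 6173)^(1/3))/48) + C3*exp(-a*(25/(24*sqrt(66129) + 6173)^(1/3) + 5 + (24*sqrt(66129) + 6173)^(1/3))/24)
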